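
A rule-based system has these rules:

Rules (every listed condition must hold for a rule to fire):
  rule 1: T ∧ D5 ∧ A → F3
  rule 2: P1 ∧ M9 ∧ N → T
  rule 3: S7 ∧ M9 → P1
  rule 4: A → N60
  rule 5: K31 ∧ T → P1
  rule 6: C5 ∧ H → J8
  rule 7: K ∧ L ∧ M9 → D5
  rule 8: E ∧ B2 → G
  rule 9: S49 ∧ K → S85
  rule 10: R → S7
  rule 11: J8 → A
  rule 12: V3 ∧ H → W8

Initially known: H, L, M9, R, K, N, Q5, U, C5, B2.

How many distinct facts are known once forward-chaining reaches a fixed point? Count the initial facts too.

18

[1] rule 6 [C5 ∧ H → J8]; rule 7 [K ∧ L ∧ M9 → D5]; rule 10 [R → S7]. ⇒ new: J8, D5, S7.
[2] rule 3 [S7 ∧ M9 → P1]; rule 11 [J8 → A]. ⇒ new: P1, A.
[3] rule 2 [P1 ∧ M9 ∧ N → T]; rule 4 [A → N60]. ⇒ new: T, N60.
[4] rule 1 [T ∧ D5 ∧ A → F3]. ⇒ new: F3.
Closure: {A, B2, C5, D5, F3, H, J8, K, L, M9, N, N60, P1, Q5, R, S7, T, U} — 18 facts.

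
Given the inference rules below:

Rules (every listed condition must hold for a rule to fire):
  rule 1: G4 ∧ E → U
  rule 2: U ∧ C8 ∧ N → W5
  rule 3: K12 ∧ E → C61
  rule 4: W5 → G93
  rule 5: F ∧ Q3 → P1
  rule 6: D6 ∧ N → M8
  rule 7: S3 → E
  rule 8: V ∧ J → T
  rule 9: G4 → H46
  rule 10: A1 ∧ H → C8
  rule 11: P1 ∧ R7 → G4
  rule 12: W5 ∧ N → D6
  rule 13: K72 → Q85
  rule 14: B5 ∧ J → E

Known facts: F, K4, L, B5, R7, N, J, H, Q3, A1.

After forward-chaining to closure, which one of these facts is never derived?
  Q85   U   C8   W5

Round 1: rule 5 [F ∧ Q3 → P1]; rule 10 [A1 ∧ H → C8]; rule 14 [B5 ∧ J → E]. Adds P1, C8, E.
Round 2: rule 11 [P1 ∧ R7 → G4]. Adds G4.
Round 3: rule 1 [G4 ∧ E → U]; rule 9 [G4 → H46]. Adds U, H46.
Round 4: rule 2 [U ∧ C8 ∧ N → W5]. Adds W5.
Round 5: rule 4 [W5 → G93]; rule 12 [W5 ∧ N → D6]. Adds G93, D6.
Round 6: rule 6 [D6 ∧ N → M8]. Adds M8.
Derived: W5 (round 4), U (round 3), C8 (round 1). Q85 never appears in any round.

Q85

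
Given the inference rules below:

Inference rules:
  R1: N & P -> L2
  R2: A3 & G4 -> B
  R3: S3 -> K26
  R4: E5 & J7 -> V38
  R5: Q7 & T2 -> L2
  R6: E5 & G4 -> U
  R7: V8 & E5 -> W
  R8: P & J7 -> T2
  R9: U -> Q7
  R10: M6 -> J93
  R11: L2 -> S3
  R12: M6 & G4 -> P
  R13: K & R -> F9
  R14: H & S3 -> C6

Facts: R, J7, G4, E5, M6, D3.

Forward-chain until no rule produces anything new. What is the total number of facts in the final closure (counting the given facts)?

Round 1: R4 [E5 & J7 -> V38]; R6 [E5 & G4 -> U]; R10 [M6 -> J93]; R12 [M6 & G4 -> P]. New: V38, U, J93, P.
Round 2: R8 [P & J7 -> T2]; R9 [U -> Q7]. New: T2, Q7.
Round 3: R5 [Q7 & T2 -> L2]. New: L2.
Round 4: R11 [L2 -> S3]. New: S3.
Round 5: R3 [S3 -> K26]. New: K26.
Closure: {D3, E5, G4, J7, J93, K26, L2, M6, P, Q7, R, S3, T2, U, V38} — 15 facts.

15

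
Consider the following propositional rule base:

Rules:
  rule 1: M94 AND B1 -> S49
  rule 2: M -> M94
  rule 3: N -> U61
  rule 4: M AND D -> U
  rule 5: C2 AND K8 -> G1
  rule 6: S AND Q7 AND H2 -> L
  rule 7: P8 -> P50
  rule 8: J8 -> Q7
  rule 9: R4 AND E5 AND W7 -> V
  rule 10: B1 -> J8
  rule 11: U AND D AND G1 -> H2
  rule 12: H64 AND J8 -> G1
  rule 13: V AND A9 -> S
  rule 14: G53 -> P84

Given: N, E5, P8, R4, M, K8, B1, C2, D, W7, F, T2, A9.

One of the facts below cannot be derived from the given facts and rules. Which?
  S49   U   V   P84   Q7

Round 1 — rule 2, rule 3, rule 4, rule 5, rule 7, rule 9, rule 10, derive M94, U61, U, G1, P50, V, J8.
Round 2 — rule 1, rule 8, rule 11, rule 13, derive S49, Q7, H2, S.
Round 3 — rule 6, derive L.
Derived: S49 (round 2), U (round 1), V (round 1), Q7 (round 2). P84 never appears in any round.

P84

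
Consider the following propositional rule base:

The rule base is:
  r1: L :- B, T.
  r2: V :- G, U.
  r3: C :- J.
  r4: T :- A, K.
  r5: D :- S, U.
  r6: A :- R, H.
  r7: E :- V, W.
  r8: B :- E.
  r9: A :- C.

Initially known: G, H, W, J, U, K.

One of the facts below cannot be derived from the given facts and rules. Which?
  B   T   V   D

[1] r2 [V :- G, U.]; r3 [C :- J.]. ⇒ new: V, C.
[2] r7 [E :- V, W.]; r9 [A :- C.]. ⇒ new: E, A.
[3] r4 [T :- A, K.]; r8 [B :- E.]. ⇒ new: T, B.
[4] r1 [L :- B, T.]. ⇒ new: L.
Derived: V (round 1), B (round 3), T (round 3). D never appears in any round.

D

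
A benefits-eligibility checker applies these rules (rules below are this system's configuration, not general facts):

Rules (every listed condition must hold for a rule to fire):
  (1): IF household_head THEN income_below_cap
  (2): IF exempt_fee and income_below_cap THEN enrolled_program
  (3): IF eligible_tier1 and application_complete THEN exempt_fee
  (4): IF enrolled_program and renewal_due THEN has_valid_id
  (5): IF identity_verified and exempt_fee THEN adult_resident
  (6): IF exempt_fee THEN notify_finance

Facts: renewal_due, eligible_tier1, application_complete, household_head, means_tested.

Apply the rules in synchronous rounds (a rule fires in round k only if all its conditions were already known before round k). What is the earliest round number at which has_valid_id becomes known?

3

Round 1 — (1), (3), derive income_below_cap, exempt_fee.
Round 2 — (2), (6), derive enrolled_program, notify_finance.
Round 3 — (4), derive has_valid_id.
has_valid_id first appears in round 3.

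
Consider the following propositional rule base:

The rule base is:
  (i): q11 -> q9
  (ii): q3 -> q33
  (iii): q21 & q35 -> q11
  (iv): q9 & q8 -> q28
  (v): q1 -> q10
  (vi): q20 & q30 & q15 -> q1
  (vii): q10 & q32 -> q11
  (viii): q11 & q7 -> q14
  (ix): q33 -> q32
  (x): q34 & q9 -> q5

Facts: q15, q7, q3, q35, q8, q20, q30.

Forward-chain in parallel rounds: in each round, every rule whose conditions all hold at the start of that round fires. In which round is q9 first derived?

Round 1 — (ii), (vi), derive q33, q1.
Round 2 — (v), (ix), derive q10, q32.
Round 3 — (vii), derive q11.
Round 4 — (i), (viii), derive q9, q14.
q9 first appears in round 4.

4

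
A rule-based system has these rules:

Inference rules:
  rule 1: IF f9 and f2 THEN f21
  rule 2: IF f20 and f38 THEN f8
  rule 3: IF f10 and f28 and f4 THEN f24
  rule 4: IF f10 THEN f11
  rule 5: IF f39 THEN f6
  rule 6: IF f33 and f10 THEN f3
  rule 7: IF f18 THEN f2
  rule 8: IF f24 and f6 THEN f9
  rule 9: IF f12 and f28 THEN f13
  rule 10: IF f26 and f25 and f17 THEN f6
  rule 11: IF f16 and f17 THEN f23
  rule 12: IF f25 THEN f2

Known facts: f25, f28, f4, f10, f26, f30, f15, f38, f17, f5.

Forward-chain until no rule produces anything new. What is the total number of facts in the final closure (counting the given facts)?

[1] rule 3 [IF f10 and f28 and f4 THEN f24]; rule 4 [IF f10 THEN f11]; rule 10 [IF f26 and f25 and f17 THEN f6]; rule 12 [IF f25 THEN f2]. ⇒ new: f24, f11, f6, f2.
[2] rule 8 [IF f24 and f6 THEN f9]. ⇒ new: f9.
[3] rule 1 [IF f9 and f2 THEN f21]. ⇒ new: f21.
Closure: {f10, f11, f15, f17, f2, f21, f24, f25, f26, f28, f30, f38, f4, f5, f6, f9} — 16 facts.

16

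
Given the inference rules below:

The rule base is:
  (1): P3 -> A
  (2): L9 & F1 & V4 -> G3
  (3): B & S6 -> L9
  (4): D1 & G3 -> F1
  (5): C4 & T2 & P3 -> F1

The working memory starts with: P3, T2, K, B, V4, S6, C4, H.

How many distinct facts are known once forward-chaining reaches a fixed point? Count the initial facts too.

Round 1: (1) [P3 -> A]; (3) [B & S6 -> L9]; (5) [C4 & T2 & P3 -> F1]. Adds A, L9, F1.
Round 2: (2) [L9 & F1 & V4 -> G3]. Adds G3.
Closure: {A, B, C4, F1, G3, H, K, L9, P3, S6, T2, V4} — 12 facts.

12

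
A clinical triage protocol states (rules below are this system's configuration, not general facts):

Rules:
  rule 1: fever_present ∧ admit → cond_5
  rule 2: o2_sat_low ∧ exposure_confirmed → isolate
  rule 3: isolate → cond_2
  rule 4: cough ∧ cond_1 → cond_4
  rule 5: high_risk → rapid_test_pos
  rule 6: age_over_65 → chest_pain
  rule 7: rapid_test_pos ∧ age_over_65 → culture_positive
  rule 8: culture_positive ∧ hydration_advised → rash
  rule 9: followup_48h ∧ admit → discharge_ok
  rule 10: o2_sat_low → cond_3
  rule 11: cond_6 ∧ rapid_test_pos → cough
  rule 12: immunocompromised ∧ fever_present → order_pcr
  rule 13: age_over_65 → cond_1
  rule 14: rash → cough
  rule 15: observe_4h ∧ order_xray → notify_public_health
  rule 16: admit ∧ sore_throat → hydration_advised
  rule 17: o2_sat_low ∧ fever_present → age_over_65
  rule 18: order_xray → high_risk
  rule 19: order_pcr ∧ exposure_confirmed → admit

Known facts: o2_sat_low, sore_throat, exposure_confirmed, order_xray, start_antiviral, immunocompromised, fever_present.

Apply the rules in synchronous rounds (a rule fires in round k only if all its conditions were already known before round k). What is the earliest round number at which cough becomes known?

Round 1 fires rule 2, rule 10, rule 12, rule 17, rule 18, giving isolate, cond_3, order_pcr, age_over_65, high_risk.
Round 2 fires rule 3, rule 5, rule 6, rule 13, rule 19, giving cond_2, rapid_test_pos, chest_pain, cond_1, admit.
Round 3 fires rule 1, rule 7, rule 16, giving cond_5, culture_positive, hydration_advised.
Round 4 fires rule 8, giving rash.
Round 5 fires rule 14, giving cough.
cough first appears in round 5.

5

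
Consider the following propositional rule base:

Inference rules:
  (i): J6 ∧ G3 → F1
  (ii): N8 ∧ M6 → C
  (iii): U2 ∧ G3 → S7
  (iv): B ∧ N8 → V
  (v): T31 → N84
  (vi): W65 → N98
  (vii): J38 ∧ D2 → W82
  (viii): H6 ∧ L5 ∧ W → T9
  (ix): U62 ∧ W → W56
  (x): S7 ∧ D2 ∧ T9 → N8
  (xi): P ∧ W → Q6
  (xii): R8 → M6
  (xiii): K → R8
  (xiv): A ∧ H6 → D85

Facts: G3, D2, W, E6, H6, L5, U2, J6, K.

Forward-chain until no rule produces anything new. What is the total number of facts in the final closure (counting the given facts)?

16

Round 1: (i) [J6 ∧ G3 → F1]; (iii) [U2 ∧ G3 → S7]; (viii) [H6 ∧ L5 ∧ W → T9]; (xiii) [K → R8]. Adds F1, S7, T9, R8.
Round 2: (x) [S7 ∧ D2 ∧ T9 → N8]; (xii) [R8 → M6]. Adds N8, M6.
Round 3: (ii) [N8 ∧ M6 → C]. Adds C.
Closure: {C, D2, E6, F1, G3, H6, J6, K, L5, M6, N8, R8, S7, T9, U2, W} — 16 facts.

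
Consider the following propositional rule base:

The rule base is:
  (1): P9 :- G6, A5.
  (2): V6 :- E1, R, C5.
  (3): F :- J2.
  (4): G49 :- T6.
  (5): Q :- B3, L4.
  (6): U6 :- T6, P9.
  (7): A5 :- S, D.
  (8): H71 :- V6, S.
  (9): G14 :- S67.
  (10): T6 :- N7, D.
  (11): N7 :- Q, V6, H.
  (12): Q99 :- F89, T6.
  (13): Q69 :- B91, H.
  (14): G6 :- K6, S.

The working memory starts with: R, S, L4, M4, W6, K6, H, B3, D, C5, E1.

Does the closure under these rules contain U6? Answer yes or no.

Round 1 — (2), (5), (7), (14), derive V6, Q, A5, G6.
Round 2 — (1), (8), (11), derive P9, H71, N7.
Round 3 — (10), derive T6.
Round 4 — (4), (6), derive G49, U6.
U6 appears in round 4, so it is derivable.

yes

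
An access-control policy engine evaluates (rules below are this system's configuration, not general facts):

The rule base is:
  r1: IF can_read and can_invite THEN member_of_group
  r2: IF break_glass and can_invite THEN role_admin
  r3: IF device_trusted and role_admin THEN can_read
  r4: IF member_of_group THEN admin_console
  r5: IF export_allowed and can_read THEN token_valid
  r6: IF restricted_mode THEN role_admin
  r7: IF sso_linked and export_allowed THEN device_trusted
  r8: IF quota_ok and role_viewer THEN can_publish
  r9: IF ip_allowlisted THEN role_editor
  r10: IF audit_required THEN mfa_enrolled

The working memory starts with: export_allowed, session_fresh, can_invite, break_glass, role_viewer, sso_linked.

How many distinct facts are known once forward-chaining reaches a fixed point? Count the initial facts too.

12

Round 1 — r2, r7, derive role_admin, device_trusted.
Round 2 — r3, derive can_read.
Round 3 — r1, r5, derive member_of_group, token_valid.
Round 4 — r4, derive admin_console.
Closure: {admin_console, break_glass, can_invite, can_read, device_trusted, export_allowed, member_of_group, role_admin, role_viewer, session_fresh, sso_linked, token_valid} — 12 facts.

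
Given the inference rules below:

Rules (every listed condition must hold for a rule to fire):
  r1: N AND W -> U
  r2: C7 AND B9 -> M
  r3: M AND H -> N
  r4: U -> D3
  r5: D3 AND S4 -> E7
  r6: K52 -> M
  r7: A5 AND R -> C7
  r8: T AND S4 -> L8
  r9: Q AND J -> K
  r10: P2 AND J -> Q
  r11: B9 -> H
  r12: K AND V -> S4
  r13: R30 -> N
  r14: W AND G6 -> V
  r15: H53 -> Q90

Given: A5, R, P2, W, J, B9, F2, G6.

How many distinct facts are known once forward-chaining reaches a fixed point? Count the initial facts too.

[1] r7 [A5 AND R -> C7]; r10 [P2 AND J -> Q]; r11 [B9 -> H]; r14 [W AND G6 -> V]. ⇒ new: C7, Q, H, V.
[2] r2 [C7 AND B9 -> M]; r9 [Q AND J -> K]. ⇒ new: M, K.
[3] r3 [M AND H -> N]; r12 [K AND V -> S4]. ⇒ new: N, S4.
[4] r1 [N AND W -> U]. ⇒ new: U.
[5] r4 [U -> D3]. ⇒ new: D3.
[6] r5 [D3 AND S4 -> E7]. ⇒ new: E7.
Closure: {A5, B9, C7, D3, E7, F2, G6, H, J, K, M, N, P2, Q, R, S4, U, V, W} — 19 facts.

19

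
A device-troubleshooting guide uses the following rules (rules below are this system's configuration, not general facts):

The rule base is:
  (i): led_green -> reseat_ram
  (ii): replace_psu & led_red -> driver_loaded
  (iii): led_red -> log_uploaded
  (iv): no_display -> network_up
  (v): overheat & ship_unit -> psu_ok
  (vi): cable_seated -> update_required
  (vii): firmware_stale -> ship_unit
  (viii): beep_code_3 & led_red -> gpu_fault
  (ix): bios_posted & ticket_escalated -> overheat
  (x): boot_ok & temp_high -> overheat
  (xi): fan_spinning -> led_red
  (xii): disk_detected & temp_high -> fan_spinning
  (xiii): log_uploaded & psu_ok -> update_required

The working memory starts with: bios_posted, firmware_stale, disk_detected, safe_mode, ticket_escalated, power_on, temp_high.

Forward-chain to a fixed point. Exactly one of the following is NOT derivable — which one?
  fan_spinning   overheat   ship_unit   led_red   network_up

network_up

Round 1 — (vii), (ix), (xii), derive ship_unit, overheat, fan_spinning.
Round 2 — (v), (xi), derive psu_ok, led_red.
Round 3 — (iii), derive log_uploaded.
Round 4 — (xiii), derive update_required.
Derived: led_red (round 2), fan_spinning (round 1), overheat (round 1), ship_unit (round 1). network_up never appears in any round.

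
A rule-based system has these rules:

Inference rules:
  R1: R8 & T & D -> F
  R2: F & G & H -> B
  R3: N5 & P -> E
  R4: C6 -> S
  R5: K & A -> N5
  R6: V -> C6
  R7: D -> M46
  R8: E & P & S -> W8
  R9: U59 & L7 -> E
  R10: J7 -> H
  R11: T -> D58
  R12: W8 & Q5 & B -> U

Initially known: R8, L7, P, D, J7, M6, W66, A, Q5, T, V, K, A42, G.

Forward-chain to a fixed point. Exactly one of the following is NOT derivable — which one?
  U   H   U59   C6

U59

Round 1 — R1, R5, R6, R7, R10, R11, derive F, N5, C6, M46, H, D58.
Round 2 — R2, R3, R4, derive B, E, S.
Round 3 — R8, derive W8.
Round 4 — R12, derive U.
Derived: U (round 4), H (round 1), C6 (round 1). U59 never appears in any round.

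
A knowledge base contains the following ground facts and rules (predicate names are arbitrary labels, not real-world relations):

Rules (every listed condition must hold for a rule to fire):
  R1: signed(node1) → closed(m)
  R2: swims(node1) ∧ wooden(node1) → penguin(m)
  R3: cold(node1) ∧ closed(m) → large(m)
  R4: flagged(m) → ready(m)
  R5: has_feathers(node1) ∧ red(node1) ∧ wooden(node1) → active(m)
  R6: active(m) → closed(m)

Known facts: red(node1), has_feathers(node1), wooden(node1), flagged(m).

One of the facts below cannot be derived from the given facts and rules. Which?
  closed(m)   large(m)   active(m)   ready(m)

Round 1: R4 [flagged(m) → ready(m)]; R5 [has_feathers(node1) ∧ red(node1) ∧ wooden(node1) → active(m)]. New: ready(m), active(m).
Round 2: R6 [active(m) → closed(m)]. New: closed(m).
Derived: closed(m) (round 2), ready(m) (round 1), active(m) (round 1). large(m) never appears in any round.

large(m)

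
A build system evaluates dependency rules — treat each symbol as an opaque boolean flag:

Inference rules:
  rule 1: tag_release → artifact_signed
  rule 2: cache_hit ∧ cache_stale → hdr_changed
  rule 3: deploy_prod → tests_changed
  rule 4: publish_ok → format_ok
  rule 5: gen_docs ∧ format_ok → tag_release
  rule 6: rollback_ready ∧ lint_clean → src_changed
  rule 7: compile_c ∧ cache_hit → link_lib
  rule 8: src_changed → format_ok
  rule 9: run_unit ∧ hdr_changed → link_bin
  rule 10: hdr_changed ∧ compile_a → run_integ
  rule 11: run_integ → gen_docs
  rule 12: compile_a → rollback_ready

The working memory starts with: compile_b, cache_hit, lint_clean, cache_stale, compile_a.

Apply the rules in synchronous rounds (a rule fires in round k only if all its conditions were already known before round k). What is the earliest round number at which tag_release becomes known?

[1] rule 2 [cache_hit ∧ cache_stale → hdr_changed]; rule 12 [compile_a → rollback_ready]. ⇒ new: hdr_changed, rollback_ready.
[2] rule 6 [rollback_ready ∧ lint_clean → src_changed]; rule 10 [hdr_changed ∧ compile_a → run_integ]. ⇒ new: src_changed, run_integ.
[3] rule 8 [src_changed → format_ok]; rule 11 [run_integ → gen_docs]. ⇒ new: format_ok, gen_docs.
[4] rule 5 [gen_docs ∧ format_ok → tag_release]. ⇒ new: tag_release.
tag_release first appears in round 4.

4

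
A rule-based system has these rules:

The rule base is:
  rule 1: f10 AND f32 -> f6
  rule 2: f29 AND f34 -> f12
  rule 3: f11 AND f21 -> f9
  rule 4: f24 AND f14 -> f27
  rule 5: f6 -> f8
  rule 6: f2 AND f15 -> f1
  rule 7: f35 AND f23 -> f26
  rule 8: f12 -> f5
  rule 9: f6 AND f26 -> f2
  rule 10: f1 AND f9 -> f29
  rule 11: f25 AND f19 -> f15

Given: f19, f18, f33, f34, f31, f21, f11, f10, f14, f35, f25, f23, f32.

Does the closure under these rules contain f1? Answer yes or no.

Round 1 — rule 1, rule 3, rule 7, rule 11, derive f6, f9, f26, f15.
Round 2 — rule 5, rule 9, derive f8, f2.
Round 3 — rule 6, derive f1.
Round 4 — rule 10, derive f29.
Round 5 — rule 2, derive f12.
Round 6 — rule 8, derive f5.
f1 appears in round 3, so it is derivable.

yes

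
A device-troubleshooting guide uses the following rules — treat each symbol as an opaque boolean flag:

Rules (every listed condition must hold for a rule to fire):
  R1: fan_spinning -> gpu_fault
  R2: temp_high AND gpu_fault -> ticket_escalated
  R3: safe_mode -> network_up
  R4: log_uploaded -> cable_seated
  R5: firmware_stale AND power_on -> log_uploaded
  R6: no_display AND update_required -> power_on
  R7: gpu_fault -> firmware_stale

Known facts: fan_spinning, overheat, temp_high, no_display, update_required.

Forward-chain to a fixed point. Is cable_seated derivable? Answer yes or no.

yes

Round 1: R1 [fan_spinning -> gpu_fault]; R6 [no_display AND update_required -> power_on]. Adds gpu_fault, power_on.
Round 2: R2 [temp_high AND gpu_fault -> ticket_escalated]; R7 [gpu_fault -> firmware_stale]. Adds ticket_escalated, firmware_stale.
Round 3: R5 [firmware_stale AND power_on -> log_uploaded]. Adds log_uploaded.
Round 4: R4 [log_uploaded -> cable_seated]. Adds cable_seated.
cable_seated appears in round 4, so it is derivable.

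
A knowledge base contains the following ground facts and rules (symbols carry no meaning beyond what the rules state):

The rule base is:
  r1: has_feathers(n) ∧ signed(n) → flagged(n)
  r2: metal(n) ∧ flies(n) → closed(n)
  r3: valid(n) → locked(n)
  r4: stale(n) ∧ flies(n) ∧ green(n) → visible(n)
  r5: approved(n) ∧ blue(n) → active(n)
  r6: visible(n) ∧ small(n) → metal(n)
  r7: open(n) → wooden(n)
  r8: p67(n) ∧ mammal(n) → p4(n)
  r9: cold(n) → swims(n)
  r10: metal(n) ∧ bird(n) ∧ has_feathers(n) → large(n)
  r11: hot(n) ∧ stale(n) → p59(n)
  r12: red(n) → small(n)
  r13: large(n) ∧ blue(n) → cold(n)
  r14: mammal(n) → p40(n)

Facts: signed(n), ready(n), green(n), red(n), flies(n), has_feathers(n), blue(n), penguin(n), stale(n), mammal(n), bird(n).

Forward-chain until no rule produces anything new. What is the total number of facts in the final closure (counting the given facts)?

20

[1] r1 [has_feathers(n) ∧ signed(n) → flagged(n)]; r4 [stale(n) ∧ flies(n) ∧ green(n) → visible(n)]; r12 [red(n) → small(n)]; r14 [mammal(n) → p40(n)]. ⇒ new: flagged(n), visible(n), small(n), p40(n).
[2] r6 [visible(n) ∧ small(n) → metal(n)]. ⇒ new: metal(n).
[3] r2 [metal(n) ∧ flies(n) → closed(n)]; r10 [metal(n) ∧ bird(n) ∧ has_feathers(n) → large(n)]. ⇒ new: closed(n), large(n).
[4] r13 [large(n) ∧ blue(n) → cold(n)]. ⇒ new: cold(n).
[5] r9 [cold(n) → swims(n)]. ⇒ new: swims(n).
Closure: {bird(n), blue(n), closed(n), cold(n), flagged(n), flies(n), green(n), has_feathers(n), large(n), mammal(n), metal(n), p40(n), penguin(n), ready(n), red(n), signed(n), small(n), stale(n), swims(n), visible(n)} — 20 facts.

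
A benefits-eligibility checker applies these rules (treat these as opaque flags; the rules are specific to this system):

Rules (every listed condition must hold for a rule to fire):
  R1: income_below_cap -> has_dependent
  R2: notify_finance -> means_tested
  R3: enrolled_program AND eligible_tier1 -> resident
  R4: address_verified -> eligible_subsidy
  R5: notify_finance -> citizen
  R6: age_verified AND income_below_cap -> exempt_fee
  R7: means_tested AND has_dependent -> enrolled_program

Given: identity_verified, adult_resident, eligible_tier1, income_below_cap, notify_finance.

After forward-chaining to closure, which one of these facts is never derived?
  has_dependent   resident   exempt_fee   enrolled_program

exempt_fee

Round 1: R1 [income_below_cap -> has_dependent]; R2 [notify_finance -> means_tested]; R5 [notify_finance -> citizen]. New: has_dependent, means_tested, citizen.
Round 2: R7 [means_tested AND has_dependent -> enrolled_program]. New: enrolled_program.
Round 3: R3 [enrolled_program AND eligible_tier1 -> resident]. New: resident.
Derived: resident (round 3), has_dependent (round 1), enrolled_program (round 2). exempt_fee never appears in any round.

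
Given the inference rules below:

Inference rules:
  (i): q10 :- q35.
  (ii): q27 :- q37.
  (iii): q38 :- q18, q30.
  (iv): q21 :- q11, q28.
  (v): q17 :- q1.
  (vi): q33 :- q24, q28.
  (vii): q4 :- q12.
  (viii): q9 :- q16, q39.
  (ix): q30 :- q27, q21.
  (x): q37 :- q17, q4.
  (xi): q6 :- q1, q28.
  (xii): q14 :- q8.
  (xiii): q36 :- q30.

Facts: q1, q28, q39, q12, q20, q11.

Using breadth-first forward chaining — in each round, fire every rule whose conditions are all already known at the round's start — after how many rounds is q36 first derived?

Round 1 — (iv), (v), (vii), (xi), derive q21, q17, q4, q6.
Round 2 — (x), derive q37.
Round 3 — (ii), derive q27.
Round 4 — (ix), derive q30.
Round 5 — (xiii), derive q36.
q36 first appears in round 5.

5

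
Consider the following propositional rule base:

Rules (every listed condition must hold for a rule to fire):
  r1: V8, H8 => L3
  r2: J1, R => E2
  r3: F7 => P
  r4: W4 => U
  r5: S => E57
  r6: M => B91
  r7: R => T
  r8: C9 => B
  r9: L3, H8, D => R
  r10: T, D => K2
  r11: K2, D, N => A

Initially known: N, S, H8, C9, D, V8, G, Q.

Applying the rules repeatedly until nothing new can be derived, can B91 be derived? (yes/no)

Round 1: r1 [V8, H8 => L3]; r5 [S => E57]; r8 [C9 => B]. Adds L3, E57, B.
Round 2: r9 [L3, H8, D => R]. Adds R.
Round 3: r7 [R => T]. Adds T.
Round 4: r10 [T, D => K2]. Adds K2.
Round 5: r11 [K2, D, N => A]. Adds A.
Fixed point reached. B91 is concluded only by r6; r6 needs M (never derived).

no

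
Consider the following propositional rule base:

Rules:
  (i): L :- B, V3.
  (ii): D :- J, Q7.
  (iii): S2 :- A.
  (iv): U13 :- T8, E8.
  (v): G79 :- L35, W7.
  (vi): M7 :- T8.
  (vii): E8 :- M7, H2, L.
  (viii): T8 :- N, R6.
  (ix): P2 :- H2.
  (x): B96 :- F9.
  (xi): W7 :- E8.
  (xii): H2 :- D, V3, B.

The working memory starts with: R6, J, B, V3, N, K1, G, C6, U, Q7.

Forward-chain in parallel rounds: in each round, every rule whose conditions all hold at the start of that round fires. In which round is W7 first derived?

[1] (i) [L :- B, V3.]; (ii) [D :- J, Q7.]; (viii) [T8 :- N, R6.]. ⇒ new: L, D, T8.
[2] (vi) [M7 :- T8.]; (xii) [H2 :- D, V3, B.]. ⇒ new: M7, H2.
[3] (vii) [E8 :- M7, H2, L.]; (ix) [P2 :- H2.]. ⇒ new: E8, P2.
[4] (iv) [U13 :- T8, E8.]; (xi) [W7 :- E8.]. ⇒ new: U13, W7.
W7 first appears in round 4.

4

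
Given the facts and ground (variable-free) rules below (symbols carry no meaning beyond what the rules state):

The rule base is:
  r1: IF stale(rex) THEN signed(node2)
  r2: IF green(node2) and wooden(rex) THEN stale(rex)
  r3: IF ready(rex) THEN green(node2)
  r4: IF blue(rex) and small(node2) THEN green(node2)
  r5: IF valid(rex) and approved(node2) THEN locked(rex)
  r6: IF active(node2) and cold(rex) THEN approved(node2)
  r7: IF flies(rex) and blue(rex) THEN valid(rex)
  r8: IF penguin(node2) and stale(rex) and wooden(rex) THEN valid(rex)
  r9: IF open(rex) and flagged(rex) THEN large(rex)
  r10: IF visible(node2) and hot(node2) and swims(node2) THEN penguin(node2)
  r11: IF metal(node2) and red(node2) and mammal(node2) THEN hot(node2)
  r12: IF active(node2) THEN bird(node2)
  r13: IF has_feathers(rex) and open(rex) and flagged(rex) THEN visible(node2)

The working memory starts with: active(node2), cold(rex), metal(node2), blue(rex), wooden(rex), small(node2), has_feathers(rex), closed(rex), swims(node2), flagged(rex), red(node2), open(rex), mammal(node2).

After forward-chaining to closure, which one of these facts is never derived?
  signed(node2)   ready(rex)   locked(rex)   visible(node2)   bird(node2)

ready(rex)

Round 1: r4 [IF blue(rex) and small(node2) THEN green(node2)]; r6 [IF active(node2) and cold(rex) THEN approved(node2)]; r9 [IF open(rex) and flagged(rex) THEN large(rex)]; r11 [IF metal(node2) and red(node2) and mammal(node2) THEN hot(node2)]; r12 [IF active(node2) THEN bird(node2)]; r13 [IF has_feathers(rex) and open(rex) and flagged(rex) THEN visible(node2)]. Adds green(node2), approved(node2), large(rex), hot(node2), bird(node2), visible(node2).
Round 2: r2 [IF green(node2) and wooden(rex) THEN stale(rex)]; r10 [IF visible(node2) and hot(node2) and swims(node2) THEN penguin(node2)]. Adds stale(rex), penguin(node2).
Round 3: r1 [IF stale(rex) THEN signed(node2)]; r8 [IF penguin(node2) and stale(rex) and wooden(rex) THEN valid(rex)]. Adds signed(node2), valid(rex).
Round 4: r5 [IF valid(rex) and approved(node2) THEN locked(rex)]. Adds locked(rex).
Derived: bird(node2) (round 1), visible(node2) (round 1), signed(node2) (round 3), locked(rex) (round 4). ready(rex) never appears in any round.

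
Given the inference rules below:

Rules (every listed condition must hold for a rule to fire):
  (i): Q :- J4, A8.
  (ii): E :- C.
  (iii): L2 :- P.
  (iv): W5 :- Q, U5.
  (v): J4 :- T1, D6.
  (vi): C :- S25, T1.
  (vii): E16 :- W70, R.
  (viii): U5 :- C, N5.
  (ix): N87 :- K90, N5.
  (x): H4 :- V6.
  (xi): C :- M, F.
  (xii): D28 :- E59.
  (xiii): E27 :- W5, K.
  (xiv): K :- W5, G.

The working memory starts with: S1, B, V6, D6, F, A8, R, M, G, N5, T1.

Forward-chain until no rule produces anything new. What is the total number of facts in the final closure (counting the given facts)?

Round 1: (v) [J4 :- T1, D6.]; (x) [H4 :- V6.]; (xi) [C :- M, F.]. New: J4, H4, C.
Round 2: (i) [Q :- J4, A8.]; (ii) [E :- C.]; (viii) [U5 :- C, N5.]. New: Q, E, U5.
Round 3: (iv) [W5 :- Q, U5.]. New: W5.
Round 4: (xiv) [K :- W5, G.]. New: K.
Round 5: (xiii) [E27 :- W5, K.]. New: E27.
Closure: {A8, B, C, D6, E, E27, F, G, H4, J4, K, M, N5, Q, R, S1, T1, U5, V6, W5} — 20 facts.

20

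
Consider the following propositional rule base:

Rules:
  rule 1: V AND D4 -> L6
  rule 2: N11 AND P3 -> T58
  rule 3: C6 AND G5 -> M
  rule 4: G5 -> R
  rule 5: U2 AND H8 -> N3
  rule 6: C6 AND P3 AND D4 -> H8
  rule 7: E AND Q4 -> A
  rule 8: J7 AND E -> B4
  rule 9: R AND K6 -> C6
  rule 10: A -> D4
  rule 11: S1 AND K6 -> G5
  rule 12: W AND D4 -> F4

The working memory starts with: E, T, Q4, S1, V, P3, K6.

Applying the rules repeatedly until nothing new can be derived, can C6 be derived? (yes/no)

yes

Round 1 fires rule 7, rule 11, giving A, G5.
Round 2 fires rule 4, rule 10, giving R, D4.
Round 3 fires rule 1, rule 9, giving L6, C6.
Round 4 fires rule 3, rule 6, giving M, H8.
C6 appears in round 3, so it is derivable.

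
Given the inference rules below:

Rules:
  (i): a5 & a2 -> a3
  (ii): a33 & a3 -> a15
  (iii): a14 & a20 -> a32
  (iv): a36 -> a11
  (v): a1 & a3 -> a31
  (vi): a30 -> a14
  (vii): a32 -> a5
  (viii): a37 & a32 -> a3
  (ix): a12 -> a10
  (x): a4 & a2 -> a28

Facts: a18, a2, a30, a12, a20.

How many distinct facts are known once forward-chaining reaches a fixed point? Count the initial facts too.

10

Round 1: (vi) [a30 -> a14]; (ix) [a12 -> a10]. Adds a14, a10.
Round 2: (iii) [a14 & a20 -> a32]. Adds a32.
Round 3: (vii) [a32 -> a5]. Adds a5.
Round 4: (i) [a5 & a2 -> a3]. Adds a3.
Closure: {a10, a12, a14, a18, a2, a20, a3, a30, a32, a5} — 10 facts.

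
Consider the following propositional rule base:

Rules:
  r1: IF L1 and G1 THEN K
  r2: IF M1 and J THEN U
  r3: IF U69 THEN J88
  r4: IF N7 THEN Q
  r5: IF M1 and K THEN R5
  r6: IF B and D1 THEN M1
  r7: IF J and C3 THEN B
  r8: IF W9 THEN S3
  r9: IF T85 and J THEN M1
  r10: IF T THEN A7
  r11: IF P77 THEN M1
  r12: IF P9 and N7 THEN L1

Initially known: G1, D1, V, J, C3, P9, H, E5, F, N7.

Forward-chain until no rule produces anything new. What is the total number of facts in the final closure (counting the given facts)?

[1] r4 [IF N7 THEN Q]; r7 [IF J and C3 THEN B]; r12 [IF P9 and N7 THEN L1]. ⇒ new: Q, B, L1.
[2] r1 [IF L1 and G1 THEN K]; r6 [IF B and D1 THEN M1]. ⇒ new: K, M1.
[3] r2 [IF M1 and J THEN U]; r5 [IF M1 and K THEN R5]. ⇒ new: U, R5.
Closure: {B, C3, D1, E5, F, G1, H, J, K, L1, M1, N7, P9, Q, R5, U, V} — 17 facts.

17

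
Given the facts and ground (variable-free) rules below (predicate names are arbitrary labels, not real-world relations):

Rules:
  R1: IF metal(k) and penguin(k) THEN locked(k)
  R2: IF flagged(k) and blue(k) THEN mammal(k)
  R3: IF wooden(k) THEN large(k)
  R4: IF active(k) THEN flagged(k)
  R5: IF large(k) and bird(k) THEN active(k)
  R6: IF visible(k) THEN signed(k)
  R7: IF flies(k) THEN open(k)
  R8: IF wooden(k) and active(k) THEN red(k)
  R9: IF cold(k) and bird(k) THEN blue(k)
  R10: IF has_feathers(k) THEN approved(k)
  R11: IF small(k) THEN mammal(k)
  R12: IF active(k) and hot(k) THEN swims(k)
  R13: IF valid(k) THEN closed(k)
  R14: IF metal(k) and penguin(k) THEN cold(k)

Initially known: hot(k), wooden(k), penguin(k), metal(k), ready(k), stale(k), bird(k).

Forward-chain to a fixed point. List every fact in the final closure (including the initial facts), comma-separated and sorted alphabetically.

Round 1 — R1, R3, R14, derive locked(k), large(k), cold(k).
Round 2 — R5, R9, derive active(k), blue(k).
Round 3 — R4, R8, R12, derive flagged(k), red(k), swims(k).
Round 4 — R2, derive mammal(k).

active(k), bird(k), blue(k), cold(k), flagged(k), hot(k), large(k), locked(k), mammal(k), metal(k), penguin(k), ready(k), red(k), stale(k), swims(k), wooden(k)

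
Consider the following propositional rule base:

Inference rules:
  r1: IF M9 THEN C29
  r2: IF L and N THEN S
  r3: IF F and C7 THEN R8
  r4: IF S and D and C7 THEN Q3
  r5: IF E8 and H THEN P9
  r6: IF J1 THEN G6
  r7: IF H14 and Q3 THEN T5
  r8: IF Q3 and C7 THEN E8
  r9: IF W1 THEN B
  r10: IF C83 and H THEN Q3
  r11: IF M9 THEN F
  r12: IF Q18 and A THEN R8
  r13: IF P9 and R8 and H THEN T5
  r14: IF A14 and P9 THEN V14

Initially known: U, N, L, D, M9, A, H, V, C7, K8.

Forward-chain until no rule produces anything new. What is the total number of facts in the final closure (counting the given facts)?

Round 1 — r1, r2, r11, derive C29, S, F.
Round 2 — r3, r4, derive R8, Q3.
Round 3 — r8, derive E8.
Round 4 — r5, derive P9.
Round 5 — r13, derive T5.
Closure: {A, C29, C7, D, E8, F, H, K8, L, M9, N, P9, Q3, R8, S, T5, U, V} — 18 facts.

18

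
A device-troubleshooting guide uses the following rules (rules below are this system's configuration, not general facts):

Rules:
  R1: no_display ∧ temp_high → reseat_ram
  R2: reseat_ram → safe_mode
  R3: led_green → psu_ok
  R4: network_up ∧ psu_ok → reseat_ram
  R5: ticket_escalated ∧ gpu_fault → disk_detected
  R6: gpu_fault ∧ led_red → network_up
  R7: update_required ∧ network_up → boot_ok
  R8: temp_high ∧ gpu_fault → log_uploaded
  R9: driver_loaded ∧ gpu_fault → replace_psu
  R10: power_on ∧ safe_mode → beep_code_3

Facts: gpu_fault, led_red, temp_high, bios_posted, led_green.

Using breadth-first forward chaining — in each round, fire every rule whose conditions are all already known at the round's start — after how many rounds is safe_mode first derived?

3

[1] R3 [led_green → psu_ok]; R6 [gpu_fault ∧ led_red → network_up]; R8 [temp_high ∧ gpu_fault → log_uploaded]. ⇒ new: psu_ok, network_up, log_uploaded.
[2] R4 [network_up ∧ psu_ok → reseat_ram]. ⇒ new: reseat_ram.
[3] R2 [reseat_ram → safe_mode]. ⇒ new: safe_mode.
safe_mode first appears in round 3.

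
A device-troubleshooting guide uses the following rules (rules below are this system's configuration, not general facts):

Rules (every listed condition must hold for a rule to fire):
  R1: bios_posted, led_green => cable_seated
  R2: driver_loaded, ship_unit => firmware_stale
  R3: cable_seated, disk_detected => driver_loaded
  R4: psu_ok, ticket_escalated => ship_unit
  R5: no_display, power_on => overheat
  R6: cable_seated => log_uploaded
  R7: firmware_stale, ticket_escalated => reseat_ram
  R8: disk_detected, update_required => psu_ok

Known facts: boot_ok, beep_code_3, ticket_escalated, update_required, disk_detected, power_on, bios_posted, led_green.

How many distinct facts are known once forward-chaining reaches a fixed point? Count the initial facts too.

15

[1] R1 [bios_posted, led_green => cable_seated]; R8 [disk_detected, update_required => psu_ok]. ⇒ new: cable_seated, psu_ok.
[2] R3 [cable_seated, disk_detected => driver_loaded]; R4 [psu_ok, ticket_escalated => ship_unit]; R6 [cable_seated => log_uploaded]. ⇒ new: driver_loaded, ship_unit, log_uploaded.
[3] R2 [driver_loaded, ship_unit => firmware_stale]. ⇒ new: firmware_stale.
[4] R7 [firmware_stale, ticket_escalated => reseat_ram]. ⇒ new: reseat_ram.
Closure: {beep_code_3, bios_posted, boot_ok, cable_seated, disk_detected, driver_loaded, firmware_stale, led_green, log_uploaded, power_on, psu_ok, reseat_ram, ship_unit, ticket_escalated, update_required} — 15 facts.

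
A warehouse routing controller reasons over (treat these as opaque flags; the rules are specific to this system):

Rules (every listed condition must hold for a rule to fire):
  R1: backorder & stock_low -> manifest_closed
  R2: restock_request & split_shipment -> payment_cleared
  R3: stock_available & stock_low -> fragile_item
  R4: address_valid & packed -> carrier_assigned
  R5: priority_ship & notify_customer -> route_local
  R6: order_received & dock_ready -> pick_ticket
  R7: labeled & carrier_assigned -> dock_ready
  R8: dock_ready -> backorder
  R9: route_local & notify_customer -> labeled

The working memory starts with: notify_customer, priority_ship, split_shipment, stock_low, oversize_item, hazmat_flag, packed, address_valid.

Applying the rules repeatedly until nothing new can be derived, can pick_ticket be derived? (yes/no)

no

[1] R4 [address_valid & packed -> carrier_assigned]; R5 [priority_ship & notify_customer -> route_local]. ⇒ new: carrier_assigned, route_local.
[2] R9 [route_local & notify_customer -> labeled]. ⇒ new: labeled.
[3] R7 [labeled & carrier_assigned -> dock_ready]. ⇒ new: dock_ready.
[4] R8 [dock_ready -> backorder]. ⇒ new: backorder.
[5] R1 [backorder & stock_low -> manifest_closed]. ⇒ new: manifest_closed.
Fixed point reached. pick_ticket is concluded only by R6; R6 needs order_received (never derived).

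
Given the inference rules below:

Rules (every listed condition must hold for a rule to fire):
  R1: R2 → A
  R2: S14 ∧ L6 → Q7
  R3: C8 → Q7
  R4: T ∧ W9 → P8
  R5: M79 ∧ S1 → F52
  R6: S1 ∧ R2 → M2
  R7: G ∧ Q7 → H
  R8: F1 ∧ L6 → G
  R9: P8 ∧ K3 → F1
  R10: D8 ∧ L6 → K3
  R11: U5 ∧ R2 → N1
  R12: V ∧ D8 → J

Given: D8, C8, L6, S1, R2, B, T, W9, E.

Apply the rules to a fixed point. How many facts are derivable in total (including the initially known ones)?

Round 1: R1 [R2 → A]; R3 [C8 → Q7]; R4 [T ∧ W9 → P8]; R6 [S1 ∧ R2 → M2]; R10 [D8 ∧ L6 → K3]. New: A, Q7, P8, M2, K3.
Round 2: R9 [P8 ∧ K3 → F1]. New: F1.
Round 3: R8 [F1 ∧ L6 → G]. New: G.
Round 4: R7 [G ∧ Q7 → H]. New: H.
Closure: {A, B, C8, D8, E, F1, G, H, K3, L6, M2, P8, Q7, R2, S1, T, W9} — 17 facts.

17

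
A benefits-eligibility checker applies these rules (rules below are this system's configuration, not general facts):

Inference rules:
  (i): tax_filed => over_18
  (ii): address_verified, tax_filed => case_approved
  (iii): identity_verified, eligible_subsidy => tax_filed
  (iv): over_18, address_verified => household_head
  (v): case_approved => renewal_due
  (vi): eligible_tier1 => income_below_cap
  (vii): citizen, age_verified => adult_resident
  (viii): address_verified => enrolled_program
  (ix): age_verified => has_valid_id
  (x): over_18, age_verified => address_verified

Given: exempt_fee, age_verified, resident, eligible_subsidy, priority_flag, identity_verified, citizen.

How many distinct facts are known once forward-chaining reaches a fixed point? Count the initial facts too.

16

Round 1: (iii) [identity_verified, eligible_subsidy => tax_filed]; (vii) [citizen, age_verified => adult_resident]; (ix) [age_verified => has_valid_id]. Adds tax_filed, adult_resident, has_valid_id.
Round 2: (i) [tax_filed => over_18]. Adds over_18.
Round 3: (x) [over_18, age_verified => address_verified]. Adds address_verified.
Round 4: (ii) [address_verified, tax_filed => case_approved]; (iv) [over_18, address_verified => household_head]; (viii) [address_verified => enrolled_program]. Adds case_approved, household_head, enrolled_program.
Round 5: (v) [case_approved => renewal_due]. Adds renewal_due.
Closure: {address_verified, adult_resident, age_verified, case_approved, citizen, eligible_subsidy, enrolled_program, exempt_fee, has_valid_id, household_head, identity_verified, over_18, priority_flag, renewal_due, resident, tax_filed} — 16 facts.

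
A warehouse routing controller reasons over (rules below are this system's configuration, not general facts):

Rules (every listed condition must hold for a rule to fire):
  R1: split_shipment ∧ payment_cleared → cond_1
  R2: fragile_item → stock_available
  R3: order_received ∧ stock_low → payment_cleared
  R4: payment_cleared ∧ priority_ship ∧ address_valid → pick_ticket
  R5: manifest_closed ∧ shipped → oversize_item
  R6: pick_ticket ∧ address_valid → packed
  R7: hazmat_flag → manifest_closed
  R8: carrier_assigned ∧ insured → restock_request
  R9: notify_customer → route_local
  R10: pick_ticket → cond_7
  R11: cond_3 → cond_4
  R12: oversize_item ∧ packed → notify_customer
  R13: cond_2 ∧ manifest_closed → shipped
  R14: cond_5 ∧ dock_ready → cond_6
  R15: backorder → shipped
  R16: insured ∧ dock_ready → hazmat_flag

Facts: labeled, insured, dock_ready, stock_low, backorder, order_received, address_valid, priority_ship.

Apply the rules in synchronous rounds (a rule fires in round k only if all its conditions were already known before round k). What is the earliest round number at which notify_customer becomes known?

Round 1 fires R3, R15, R16, giving payment_cleared, shipped, hazmat_flag.
Round 2 fires R4, R7, giving pick_ticket, manifest_closed.
Round 3 fires R5, R6, R10, giving oversize_item, packed, cond_7.
Round 4 fires R12, giving notify_customer.
notify_customer first appears in round 4.

4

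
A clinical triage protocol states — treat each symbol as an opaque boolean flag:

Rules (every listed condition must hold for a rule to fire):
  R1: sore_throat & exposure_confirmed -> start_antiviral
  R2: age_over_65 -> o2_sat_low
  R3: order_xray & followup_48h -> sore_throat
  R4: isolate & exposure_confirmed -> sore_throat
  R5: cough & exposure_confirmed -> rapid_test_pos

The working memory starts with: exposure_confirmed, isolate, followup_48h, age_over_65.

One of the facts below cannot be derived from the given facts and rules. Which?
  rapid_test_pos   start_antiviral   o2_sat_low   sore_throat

rapid_test_pos

Round 1: R2 [age_over_65 -> o2_sat_low]; R4 [isolate & exposure_confirmed -> sore_throat]. New: o2_sat_low, sore_throat.
Round 2: R1 [sore_throat & exposure_confirmed -> start_antiviral]. New: start_antiviral.
Derived: start_antiviral (round 2), sore_throat (round 1), o2_sat_low (round 1). rapid_test_pos never appears in any round.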